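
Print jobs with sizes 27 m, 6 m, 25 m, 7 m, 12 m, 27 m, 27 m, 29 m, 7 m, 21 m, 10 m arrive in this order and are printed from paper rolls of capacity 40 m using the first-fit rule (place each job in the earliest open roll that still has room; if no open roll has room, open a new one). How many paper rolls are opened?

6

  27 → roll 1 (new)  [load 27/40]
  6 → roll 1  [load 33/40]
  25 → roll 2 (new)  [load 25/40]
  7 → roll 1  [load 40/40]
  12 → roll 2  [load 37/40]
  27 → roll 3 (new)  [load 27/40]
  27 → roll 4 (new)  [load 27/40]
  29 → roll 5 (new)  [load 29/40]
  7 → roll 3  [load 34/40]
  21 → roll 6 (new)  [load 21/40]
  10 → roll 4  [load 37/40]
6 paper rolls opened.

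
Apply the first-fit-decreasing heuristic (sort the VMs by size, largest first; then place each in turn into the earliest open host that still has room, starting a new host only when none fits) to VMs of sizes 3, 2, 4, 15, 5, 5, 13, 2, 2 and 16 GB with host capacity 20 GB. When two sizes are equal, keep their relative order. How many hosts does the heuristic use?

Sorted descending: 16, 15, 13, 5, 5, 4, 3, 2, 2, 2.
  16 → host 1 (new)  [load 16/20]
  15 → host 2 (new)  [load 15/20]
  13 → host 3 (new)  [load 13/20]
  5 → host 2  [load 20/20]
  5 → host 3  [load 18/20]
  4 → host 1  [load 20/20]
  3 → host 4 (new)  [load 3/20]
  2 → host 3  [load 20/20]
  2 → host 4  [load 5/20]
  2 → host 4  [load 7/20]
4 hosts opened.

4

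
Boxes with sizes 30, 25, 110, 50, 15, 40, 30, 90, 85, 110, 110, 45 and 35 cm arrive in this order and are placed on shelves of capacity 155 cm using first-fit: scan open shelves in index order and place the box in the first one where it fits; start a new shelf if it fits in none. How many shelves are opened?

  30 → shelf 1 (new)  [load 30/155]
  25 → shelf 1  [load 55/155]
  110 → shelf 2 (new)  [load 110/155]
  50 → shelf 1  [load 105/155]
  15 → shelf 1  [load 120/155]
  40 → shelf 2  [load 150/155]
  30 → shelf 1  [load 150/155]
  90 → shelf 3 (new)  [load 90/155]
  85 → shelf 4 (new)  [load 85/155]
  110 → shelf 5 (new)  [load 110/155]
  110 → shelf 6 (new)  [load 110/155]
  45 → shelf 3  [load 135/155]
  35 → shelf 4  [load 120/155]
6 shelves opened.

6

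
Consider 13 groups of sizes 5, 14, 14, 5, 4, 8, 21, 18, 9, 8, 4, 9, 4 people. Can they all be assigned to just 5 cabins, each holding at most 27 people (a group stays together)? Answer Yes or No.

A valid assignment using 5 cabins:
  cabin 1: 21 + 5 = 26
  cabin 2: 18 + 9 = 27
  cabin 3: 14 + 9 + 4 = 27
  cabin 4: 14 + 8 + 5 = 27
  cabin 5: 8 + 4 + 4 = 16
Every load is within 27 people, so 5 cabins suffice.

Yes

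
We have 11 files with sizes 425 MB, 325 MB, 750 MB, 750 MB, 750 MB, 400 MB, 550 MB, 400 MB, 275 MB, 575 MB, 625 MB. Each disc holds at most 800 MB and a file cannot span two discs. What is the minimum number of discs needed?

Total = 750 + 750 + 750 + 625 + 575 + 550 + 425 + 400 + 400 + 325 + 275 = 5825 MB.
Lower bound: ⌈5825/800⌉ = 8 discs.
A packing using 9 discs:
  disc 1: 750 = 750
  disc 2: 750 = 750
  disc 3: 750 = 750
  disc 4: 625 = 625
  disc 5: 575 = 575
  disc 6: 550 = 550
  disc 7: 425 + 325 = 750
  disc 8: 400 + 400 = 800
  disc 9: 275 = 275
No arrangement into 8 discs stays within capacity, so 9 is optimal.

9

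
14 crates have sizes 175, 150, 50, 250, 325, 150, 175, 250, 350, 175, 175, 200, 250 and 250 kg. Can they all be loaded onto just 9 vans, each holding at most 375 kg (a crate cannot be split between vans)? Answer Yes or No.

No

Total = 2925 kg; ⌈2925/375⌉ = 8.
The bound of 8 does not rule out 9, but exhaustive search shows no assignment into 9 vans of capacity 375 kg exists — the minimum is 10.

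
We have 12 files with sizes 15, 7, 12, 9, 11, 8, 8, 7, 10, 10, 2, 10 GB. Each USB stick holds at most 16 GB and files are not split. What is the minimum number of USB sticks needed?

9

Total = 15 + 12 + 11 + 10 + 10 + 10 + 9 + 8 + 8 + 7 + 7 + 2 = 109 GB.
Lower bound: ⌈109/16⌉ = 7 USB sticks.
A packing using 9 USB sticks:
  USB stick 1: 15 = 15
  USB stick 2: 12 + 2 = 14
  USB stick 3: 11 = 11
  USB stick 4: 10 = 10
  USB stick 5: 10 = 10
  USB stick 6: 10 = 10
  USB stick 7: 9 + 7 = 16
  USB stick 8: 8 + 8 = 16
  USB stick 9: 7 = 7
No arrangement into 8 USB sticks stays within capacity, so 9 is optimal.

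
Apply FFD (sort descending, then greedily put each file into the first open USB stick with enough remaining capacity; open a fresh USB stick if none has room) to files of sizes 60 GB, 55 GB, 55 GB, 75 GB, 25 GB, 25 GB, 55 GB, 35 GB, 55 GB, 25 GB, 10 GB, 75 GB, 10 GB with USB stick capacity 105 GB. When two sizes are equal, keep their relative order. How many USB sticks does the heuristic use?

Sorted descending: 75, 75, 60, 55, 55, 55, 55, 35, 25, 25, 25, 10, 10.
  75 → USB stick 1 (new)  [load 75/105]
  75 → USB stick 2 (new)  [load 75/105]
  60 → USB stick 3 (new)  [load 60/105]
  55 → USB stick 4 (new)  [load 55/105]
  55 → USB stick 5 (new)  [load 55/105]
  55 → USB stick 6 (new)  [load 55/105]
  55 → USB stick 7 (new)  [load 55/105]
  35 → USB stick 3  [load 95/105]
  25 → USB stick 1  [load 100/105]
  25 → USB stick 2  [load 100/105]
  25 → USB stick 4  [load 80/105]
  10 → USB stick 3  [load 105/105]
  10 → USB stick 4  [load 90/105]
7 USB sticks opened.

7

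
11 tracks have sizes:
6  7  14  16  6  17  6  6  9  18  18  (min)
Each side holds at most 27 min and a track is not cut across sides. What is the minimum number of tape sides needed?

5

Total = 18 + 18 + 17 + 16 + 14 + 9 + 7 + 6 + 6 + 6 + 6 = 123 min.
Lower bound: ⌈123/27⌉ = 5 tape sides.
A packing using 5 tape sides:
  side 1: 18 + 9 = 27
  side 2: 18 + 7 = 25
  side 3: 17 + 6 = 23
  side 4: 16 + 6 = 22
  side 5: 14 + 6 + 6 = 26
This matches the lower bound, so 5 is optimal.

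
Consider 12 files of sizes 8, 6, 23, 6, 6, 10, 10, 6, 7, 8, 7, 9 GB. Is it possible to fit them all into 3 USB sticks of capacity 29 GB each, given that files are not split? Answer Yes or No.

Total = 106 GB; ⌈106/29⌉ = 4.
At least 4 USB sticks are required, but only 3 are allowed.

No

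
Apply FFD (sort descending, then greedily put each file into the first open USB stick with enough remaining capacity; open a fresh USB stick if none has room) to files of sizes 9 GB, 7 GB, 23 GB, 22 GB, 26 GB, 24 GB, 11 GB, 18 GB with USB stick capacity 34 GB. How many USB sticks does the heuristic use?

5

Sorted descending: 26, 24, 23, 22, 18, 11, 9, 7.
  26 → USB stick 1 (new)  [load 26/34]
  24 → USB stick 2 (new)  [load 24/34]
  23 → USB stick 3 (new)  [load 23/34]
  22 → USB stick 4 (new)  [load 22/34]
  18 → USB stick 5 (new)  [load 18/34]
  11 → USB stick 3  [load 34/34]
  9 → USB stick 2  [load 33/34]
  7 → USB stick 1  [load 33/34]
5 USB sticks opened.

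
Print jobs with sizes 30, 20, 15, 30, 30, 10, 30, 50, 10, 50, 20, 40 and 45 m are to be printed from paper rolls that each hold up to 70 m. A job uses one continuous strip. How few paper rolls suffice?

Total = 50 + 50 + 45 + 40 + 30 + 30 + 30 + 30 + 20 + 20 + 15 + 10 + 10 = 380 m.
Lower bound: ⌈380/70⌉ = 6 paper rolls.
A packing using 6 paper rolls:
  roll 1: 50 + 20 = 70
  roll 2: 50 + 20 = 70
  roll 3: 45 + 15 + 10 = 70
  roll 4: 40 + 30 = 70
  roll 5: 30 + 30 + 10 = 70
  roll 6: 30 = 30
This matches the lower bound, so 6 is optimal.

6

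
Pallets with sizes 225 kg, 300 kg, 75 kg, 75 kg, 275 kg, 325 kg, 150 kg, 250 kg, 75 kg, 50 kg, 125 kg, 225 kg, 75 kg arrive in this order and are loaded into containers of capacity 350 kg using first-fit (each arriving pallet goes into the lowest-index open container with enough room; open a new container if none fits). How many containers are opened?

  225 → container 1 (new)  [load 225/350]
  300 → container 2 (new)  [load 300/350]
  75 → container 1  [load 300/350]
  75 → container 3 (new)  [load 75/350]
  275 → container 3  [load 350/350]
  325 → container 4 (new)  [load 325/350]
  150 → container 5 (new)  [load 150/350]
  250 → container 6 (new)  [load 250/350]
  75 → container 5  [load 225/350]
  50 → container 1  [load 350/350]
  125 → container 5  [load 350/350]
  225 → container 7 (new)  [load 225/350]
  75 → container 6  [load 325/350]
7 containers opened.

7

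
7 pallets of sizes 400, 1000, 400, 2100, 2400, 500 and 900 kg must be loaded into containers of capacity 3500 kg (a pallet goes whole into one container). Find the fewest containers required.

Total = 2400 + 2100 + 1000 + 900 + 500 + 400 + 400 = 7700 kg.
Lower bound: ⌈7700/3500⌉ = 3 containers.
A packing using 3 containers:
  container 1: 2400 + 1000 = 3400
  container 2: 2100 + 900 + 500 = 3500
  container 3: 400 + 400 = 800
This matches the lower bound, so 3 is optimal.

3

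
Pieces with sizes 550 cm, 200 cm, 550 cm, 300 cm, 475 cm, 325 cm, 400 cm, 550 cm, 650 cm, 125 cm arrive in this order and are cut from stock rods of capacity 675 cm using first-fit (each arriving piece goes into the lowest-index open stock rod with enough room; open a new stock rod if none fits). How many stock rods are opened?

8

  550 → stock rod 1 (new)  [load 550/675]
  200 → stock rod 2 (new)  [load 200/675]
  550 → stock rod 3 (new)  [load 550/675]
  300 → stock rod 2  [load 500/675]
  475 → stock rod 4 (new)  [load 475/675]
  325 → stock rod 5 (new)  [load 325/675]
  400 → stock rod 6 (new)  [load 400/675]
  550 → stock rod 7 (new)  [load 550/675]
  650 → stock rod 8 (new)  [load 650/675]
  125 → stock rod 1  [load 675/675]
8 stock rods opened.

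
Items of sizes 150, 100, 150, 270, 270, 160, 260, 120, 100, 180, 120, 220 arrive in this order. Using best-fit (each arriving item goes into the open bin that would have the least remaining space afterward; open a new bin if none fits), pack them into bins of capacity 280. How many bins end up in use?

9

  150 → bin 1 (new)  [load 150/280]
  100 → bin 1  [load 250/280]
  150 → bin 2 (new)  [load 150/280]
  270 → bin 3 (new)  [load 270/280]
  270 → bin 4 (new)  [load 270/280]
  160 → bin 5 (new)  [load 160/280]
  260 → bin 6 (new)  [load 260/280]
  120 → bin 5  [load 280/280]
  100 → bin 2  [load 250/280]
  180 → bin 7 (new)  [load 180/280]
  120 → bin 8 (new)  [load 120/280]
  220 → bin 9 (new)  [load 220/280]
9 bins opened.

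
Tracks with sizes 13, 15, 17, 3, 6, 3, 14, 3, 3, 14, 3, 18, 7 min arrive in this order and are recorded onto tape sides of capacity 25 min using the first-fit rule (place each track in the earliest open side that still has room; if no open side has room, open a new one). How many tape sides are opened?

  13 → side 1 (new)  [load 13/25]
  15 → side 2 (new)  [load 15/25]
  17 → side 3 (new)  [load 17/25]
  3 → side 1  [load 16/25]
  6 → side 1  [load 22/25]
  3 → side 1  [load 25/25]
  14 → side 4 (new)  [load 14/25]
  3 → side 2  [load 18/25]
  3 → side 2  [load 21/25]
  14 → side 5 (new)  [load 14/25]
  3 → side 2  [load 24/25]
  18 → side 6 (new)  [load 18/25]
  7 → side 3  [load 24/25]
6 tape sides opened.

6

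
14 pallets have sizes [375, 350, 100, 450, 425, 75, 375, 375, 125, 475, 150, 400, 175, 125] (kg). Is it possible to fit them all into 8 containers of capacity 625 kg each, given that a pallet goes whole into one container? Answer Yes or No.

Yes

A valid assignment using 8 containers:
  container 1: 475 + 150 = 625
  container 2: 450 + 175 = 625
  container 3: 425 + 125 + 75 = 625
  container 4: 400 + 125 + 100 = 625
  container 5: 375 = 375
  container 6: 375 = 375
  container 7: 375 = 375
  container 8: 350 = 350
Every load is within 625 kg, so 8 containers suffice.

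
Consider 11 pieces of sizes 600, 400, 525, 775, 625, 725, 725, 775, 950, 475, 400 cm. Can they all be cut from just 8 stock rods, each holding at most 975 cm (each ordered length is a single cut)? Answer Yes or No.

Total = 6975 cm; ⌈6975/975⌉ = 8.
The bound of 8 does not rule out 8, but exhaustive search shows no assignment into 8 stock rods of capacity 975 cm exists — the minimum is 9.

No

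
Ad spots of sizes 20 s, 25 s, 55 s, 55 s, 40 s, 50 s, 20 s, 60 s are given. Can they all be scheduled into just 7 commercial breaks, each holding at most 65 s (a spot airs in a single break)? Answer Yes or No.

A valid assignment using 6 commercial breaks:
  break 1: 60 = 60
  break 2: 55 = 55
  break 3: 55 = 55
  break 4: 50 = 50
  break 5: 40 + 25 = 65
  break 6: 20 + 20 = 40
That uses only 6 ≤ 7, so 7 commercial breaks are enough.

Yes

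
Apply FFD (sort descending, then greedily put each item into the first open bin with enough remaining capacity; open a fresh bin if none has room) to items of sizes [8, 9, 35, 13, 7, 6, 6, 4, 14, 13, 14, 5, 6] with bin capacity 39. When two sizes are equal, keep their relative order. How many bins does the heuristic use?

4

Sorted descending: 35, 14, 14, 13, 13, 9, 8, 7, 6, 6, 6, 5, 4.
  35 → bin 1 (new)  [load 35/39]
  14 → bin 2 (new)  [load 14/39]
  14 → bin 2  [load 28/39]
  13 → bin 3 (new)  [load 13/39]
  13 → bin 3  [load 26/39]
  9 → bin 2  [load 37/39]
  8 → bin 3  [load 34/39]
  7 → bin 4 (new)  [load 7/39]
  6 → bin 4  [load 13/39]
  6 → bin 4  [load 19/39]
  6 → bin 4  [load 25/39]
  5 → bin 3  [load 39/39]
  4 → bin 1  [load 39/39]
4 bins opened.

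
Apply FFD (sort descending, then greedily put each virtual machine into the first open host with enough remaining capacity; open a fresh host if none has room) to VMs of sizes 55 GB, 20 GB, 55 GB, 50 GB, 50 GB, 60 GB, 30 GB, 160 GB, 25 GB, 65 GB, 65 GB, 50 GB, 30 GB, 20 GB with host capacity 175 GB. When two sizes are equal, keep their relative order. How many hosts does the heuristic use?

5

Sorted descending: 160, 65, 65, 60, 55, 55, 50, 50, 50, 30, 30, 25, 20, 20.
  160 → host 1 (new)  [load 160/175]
  65 → host 2 (new)  [load 65/175]
  65 → host 2  [load 130/175]
  60 → host 3 (new)  [load 60/175]
  55 → host 3  [load 115/175]
  55 → host 3  [load 170/175]
  50 → host 4 (new)  [load 50/175]
  50 → host 4  [load 100/175]
  50 → host 4  [load 150/175]
  30 → host 2  [load 160/175]
  30 → host 5 (new)  [load 30/175]
  25 → host 4  [load 175/175]
  20 → host 5  [load 50/175]
  20 → host 5  [load 70/175]
5 hosts opened.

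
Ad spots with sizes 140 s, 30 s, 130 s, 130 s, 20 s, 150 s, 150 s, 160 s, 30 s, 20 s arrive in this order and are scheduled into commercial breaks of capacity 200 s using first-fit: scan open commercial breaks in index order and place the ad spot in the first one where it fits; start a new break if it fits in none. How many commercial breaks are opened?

6

  140 → break 1 (new)  [load 140/200]
  30 → break 1  [load 170/200]
  130 → break 2 (new)  [load 130/200]
  130 → break 3 (new)  [load 130/200]
  20 → break 1  [load 190/200]
  150 → break 4 (new)  [load 150/200]
  150 → break 5 (new)  [load 150/200]
  160 → break 6 (new)  [load 160/200]
  30 → break 2  [load 160/200]
  20 → break 2  [load 180/200]
6 commercial breaks opened.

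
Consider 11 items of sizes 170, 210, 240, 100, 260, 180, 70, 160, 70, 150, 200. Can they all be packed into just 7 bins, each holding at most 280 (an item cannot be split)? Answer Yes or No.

No

Total = 1810; ⌈1810/280⌉ = 7.
8 items each exceed half the capacity and cannot share a bin, forcing at least 8 bins.
At least 8 bins are required, but only 7 are allowed.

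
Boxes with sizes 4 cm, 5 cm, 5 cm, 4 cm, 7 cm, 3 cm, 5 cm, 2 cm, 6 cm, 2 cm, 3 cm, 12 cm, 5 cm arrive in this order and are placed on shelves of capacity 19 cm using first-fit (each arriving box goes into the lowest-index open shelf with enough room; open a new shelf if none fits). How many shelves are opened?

  4 → shelf 1 (new)  [load 4/19]
  5 → shelf 1  [load 9/19]
  5 → shelf 1  [load 14/19]
  4 → shelf 1  [load 18/19]
  7 → shelf 2 (new)  [load 7/19]
  3 → shelf 2  [load 10/19]
  5 → shelf 2  [load 15/19]
  2 → shelf 2  [load 17/19]
  6 → shelf 3 (new)  [load 6/19]
  2 → shelf 2  [load 19/19]
  3 → shelf 3  [load 9/19]
  12 → shelf 4 (new)  [load 12/19]
  5 → shelf 3  [load 14/19]
4 shelves opened.

4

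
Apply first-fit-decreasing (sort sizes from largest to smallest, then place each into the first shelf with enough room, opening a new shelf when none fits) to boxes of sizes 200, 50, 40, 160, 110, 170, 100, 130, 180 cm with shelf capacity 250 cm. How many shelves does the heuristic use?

Sorted descending: 200, 180, 170, 160, 130, 110, 100, 50, 40.
  200 → shelf 1 (new)  [load 200/250]
  180 → shelf 2 (new)  [load 180/250]
  170 → shelf 3 (new)  [load 170/250]
  160 → shelf 4 (new)  [load 160/250]
  130 → shelf 5 (new)  [load 130/250]
  110 → shelf 5  [load 240/250]
  100 → shelf 6 (new)  [load 100/250]
  50 → shelf 1  [load 250/250]
  40 → shelf 2  [load 220/250]
6 shelves opened.

6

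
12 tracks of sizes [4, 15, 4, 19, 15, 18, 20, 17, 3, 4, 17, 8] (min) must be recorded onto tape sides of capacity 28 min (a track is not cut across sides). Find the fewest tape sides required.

7

Total = 20 + 19 + 18 + 17 + 17 + 15 + 15 + 8 + 4 + 4 + 4 + 3 = 144 min.
Lower bound: ⌈144/28⌉ = 6 tape sides.
Also, 7 tracks each exceed 14 min, and no two of those can share a side, so at least 7 tape sides are needed.
A packing using 7 tape sides:
  side 1: 20 + 8 = 28
  side 2: 19 + 4 + 4 = 27
  side 3: 18 + 4 + 3 = 25
  side 4: 17 = 17
  side 5: 17 = 17
  side 6: 15 = 15
  side 7: 15 = 15
This matches the lower bound, so 7 is optimal.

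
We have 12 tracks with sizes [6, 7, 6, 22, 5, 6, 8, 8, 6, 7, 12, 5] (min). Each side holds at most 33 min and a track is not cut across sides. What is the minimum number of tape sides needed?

3

Total = 22 + 12 + 8 + 8 + 7 + 7 + 6 + 6 + 6 + 6 + 5 + 5 = 98 min.
Lower bound: ⌈98/33⌉ = 3 tape sides.
A packing using 3 tape sides:
  side 1: 22 + 6 + 5 = 33
  side 2: 12 + 8 + 8 + 5 = 33
  side 3: 7 + 7 + 6 + 6 + 6 = 32
This matches the lower bound, so 3 is optimal.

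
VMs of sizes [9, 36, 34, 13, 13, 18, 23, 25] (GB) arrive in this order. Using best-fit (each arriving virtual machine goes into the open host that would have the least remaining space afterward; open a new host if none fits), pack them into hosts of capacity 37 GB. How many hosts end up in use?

6

  9 → host 1 (new)  [load 9/37]
  36 → host 2 (new)  [load 36/37]
  34 → host 3 (new)  [load 34/37]
  13 → host 1  [load 22/37]
  13 → host 1  [load 35/37]
  18 → host 4 (new)  [load 18/37]
  23 → host 5 (new)  [load 23/37]
  25 → host 6 (new)  [load 25/37]
6 hosts opened.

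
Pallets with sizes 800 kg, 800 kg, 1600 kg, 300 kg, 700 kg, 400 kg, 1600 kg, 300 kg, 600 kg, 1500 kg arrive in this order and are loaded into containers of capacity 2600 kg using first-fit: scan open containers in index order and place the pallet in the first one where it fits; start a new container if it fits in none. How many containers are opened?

  800 → container 1 (new)  [load 800/2600]
  800 → container 1  [load 1600/2600]
  1600 → container 2 (new)  [load 1600/2600]
  300 → container 1  [load 1900/2600]
  700 → container 1  [load 2600/2600]
  400 → container 2  [load 2000/2600]
  1600 → container 3 (new)  [load 1600/2600]
  300 → container 2  [load 2300/2600]
  600 → container 3  [load 2200/2600]
  1500 → container 4 (new)  [load 1500/2600]
4 containers opened.

4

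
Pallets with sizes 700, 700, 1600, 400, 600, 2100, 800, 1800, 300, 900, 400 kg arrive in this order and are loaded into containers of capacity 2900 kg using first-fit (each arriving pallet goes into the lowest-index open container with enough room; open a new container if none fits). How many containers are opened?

  700 → container 1 (new)  [load 700/2900]
  700 → container 1  [load 1400/2900]
  1600 → container 2 (new)  [load 1600/2900]
  400 → container 1  [load 1800/2900]
  600 → container 1  [load 2400/2900]
  2100 → container 3 (new)  [load 2100/2900]
  800 → container 2  [load 2400/2900]
  1800 → container 4 (new)  [load 1800/2900]
  300 → container 1  [load 2700/2900]
  900 → container 4  [load 2700/2900]
  400 → container 2  [load 2800/2900]
4 containers opened.

4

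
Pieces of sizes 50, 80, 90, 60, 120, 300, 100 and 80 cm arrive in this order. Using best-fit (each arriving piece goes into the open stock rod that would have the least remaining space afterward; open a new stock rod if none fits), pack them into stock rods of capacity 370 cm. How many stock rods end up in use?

  50 → stock rod 1 (new)  [load 50/370]
  80 → stock rod 1  [load 130/370]
  90 → stock rod 1  [load 220/370]
  60 → stock rod 1  [load 280/370]
  120 → stock rod 2 (new)  [load 120/370]
  300 → stock rod 3 (new)  [load 300/370]
  100 → stock rod 2  [load 220/370]
  80 → stock rod 1  [load 360/370]
3 stock rods opened.

3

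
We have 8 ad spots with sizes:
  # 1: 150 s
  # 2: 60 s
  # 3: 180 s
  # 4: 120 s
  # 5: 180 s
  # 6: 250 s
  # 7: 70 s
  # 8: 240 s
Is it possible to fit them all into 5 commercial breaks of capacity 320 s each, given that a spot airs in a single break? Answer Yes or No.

A valid assignment using 5 commercial breaks:
  break 1: 250 + 70 = 320
  break 2: 240 + 60 = 300
  break 3: 180 + 120 = 300
  break 4: 180 = 180
  break 5: 150 = 150
Every load is within 320 s, so 5 commercial breaks suffice.

Yes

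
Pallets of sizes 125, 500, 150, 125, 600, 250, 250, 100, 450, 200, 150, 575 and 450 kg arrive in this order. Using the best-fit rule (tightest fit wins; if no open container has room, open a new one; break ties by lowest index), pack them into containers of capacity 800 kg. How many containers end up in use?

  125 → container 1 (new)  [load 125/800]
  500 → container 1  [load 625/800]
  150 → container 1  [load 775/800]
  125 → container 2 (new)  [load 125/800]
  600 → container 2  [load 725/800]
  250 → container 3 (new)  [load 250/800]
  250 → container 3  [load 500/800]
  100 → container 3  [load 600/800]
  450 → container 4 (new)  [load 450/800]
  200 → container 3  [load 800/800]
  150 → container 4  [load 600/800]
  575 → container 5 (new)  [load 575/800]
  450 → container 6 (new)  [load 450/800]
6 containers opened.

6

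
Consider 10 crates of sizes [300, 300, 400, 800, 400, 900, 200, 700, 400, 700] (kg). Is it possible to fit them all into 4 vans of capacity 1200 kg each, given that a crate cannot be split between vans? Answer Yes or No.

Total = 5100 kg; ⌈5100/1200⌉ = 5.
At least 5 vans are required, but only 4 are allowed.

No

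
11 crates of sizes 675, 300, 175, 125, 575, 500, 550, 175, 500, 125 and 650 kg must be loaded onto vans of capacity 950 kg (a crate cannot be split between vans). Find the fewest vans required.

Total = 675 + 650 + 575 + 550 + 500 + 500 + 300 + 175 + 175 + 125 + 125 = 4350 kg.
Lower bound: ⌈4350/950⌉ = 5 vans.
Also, 6 crates each exceed 475 kg, and no two of those can share a van, so at least 6 vans are needed.
A packing using 6 vans:
  van 1: 675 + 175 = 850
  van 2: 650 + 300 = 950
  van 3: 575 + 175 + 125 = 875
  van 4: 550 + 125 = 675
  van 5: 500 = 500
  van 6: 500 = 500
This matches the lower bound, so 6 is optimal.

6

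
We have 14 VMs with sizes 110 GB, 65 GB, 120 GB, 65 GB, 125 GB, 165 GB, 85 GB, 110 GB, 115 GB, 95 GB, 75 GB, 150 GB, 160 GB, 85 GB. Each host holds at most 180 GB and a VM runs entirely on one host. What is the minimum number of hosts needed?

10

Total = 165 + 160 + 150 + 125 + 120 + 115 + 110 + 110 + 95 + 85 + 85 + 75 + 65 + 65 = 1525 GB.
Lower bound: ⌈1525/180⌉ = 9 hosts.
A packing using 10 hosts:
  host 1: 165 = 165
  host 2: 160 = 160
  host 3: 150 = 150
  host 4: 125 = 125
  host 5: 120 = 120
  host 6: 115 + 65 = 180
  host 7: 110 + 65 = 175
  host 8: 110 = 110
  host 9: 95 + 85 = 180
  host 10: 85 + 75 = 160
No arrangement into 9 hosts stays within capacity, so 10 is optimal.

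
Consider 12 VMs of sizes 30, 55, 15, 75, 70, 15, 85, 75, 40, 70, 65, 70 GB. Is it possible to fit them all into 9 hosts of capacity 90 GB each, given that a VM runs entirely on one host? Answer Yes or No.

A valid assignment using 9 hosts:
  host 1: 85 = 85
  host 2: 75 + 15 = 90
  host 3: 75 + 15 = 90
  host 4: 70 = 70
  host 5: 70 = 70
  host 6: 70 = 70
  host 7: 65 = 65
  host 8: 55 + 30 = 85
  host 9: 40 = 40
Every load is within 90 GB, so 9 hosts suffice.

Yes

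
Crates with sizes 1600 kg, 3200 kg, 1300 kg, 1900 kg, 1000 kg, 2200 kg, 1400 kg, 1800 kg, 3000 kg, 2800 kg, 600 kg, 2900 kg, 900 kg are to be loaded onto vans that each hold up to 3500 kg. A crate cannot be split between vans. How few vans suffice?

8

Total = 3200 + 3000 + 2900 + 2800 + 2200 + 1900 + 1800 + 1600 + 1400 + 1300 + 1000 + 900 + 600 = 24600 kg.
Lower bound: ⌈24600/3500⌉ = 8 vans.
A packing using 8 vans:
  van 1: 3200 = 3200
  van 2: 3000 = 3000
  van 3: 2900 + 600 = 3500
  van 4: 2800 = 2800
  van 5: 2200 + 1300 = 3500
  van 6: 1900 + 1600 = 3500
  van 7: 1800 + 1400 = 3200
  van 8: 1000 + 900 = 1900
This matches the lower bound, so 8 is optimal.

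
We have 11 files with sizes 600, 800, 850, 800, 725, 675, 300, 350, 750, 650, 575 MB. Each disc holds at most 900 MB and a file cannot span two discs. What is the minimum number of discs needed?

Total = 850 + 800 + 800 + 750 + 725 + 675 + 650 + 600 + 575 + 350 + 300 = 7075 MB.
Lower bound: ⌈7075/900⌉ = 8 discs.
Also, 9 files each exceed 450 MB, and no two of those can share a disc, so at least 9 discs are needed.
A packing using 10 discs:
  disc 1: 850 = 850
  disc 2: 800 = 800
  disc 3: 800 = 800
  disc 4: 750 = 750
  disc 5: 725 = 725
  disc 6: 675 = 675
  disc 7: 650 = 650
  disc 8: 600 + 300 = 900
  disc 9: 575 = 575
  disc 10: 350 = 350
No arrangement into 9 discs stays within capacity, so 10 is optimal.

10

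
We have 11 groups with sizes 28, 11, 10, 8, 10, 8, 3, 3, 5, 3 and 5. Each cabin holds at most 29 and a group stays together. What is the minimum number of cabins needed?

Total = 28 + 11 + 10 + 10 + 8 + 8 + 5 + 5 + 3 + 3 + 3 = 94.
Lower bound: ⌈94/29⌉ = 4 cabins.
A packing using 4 cabins:
  cabin 1: 28 = 28
  cabin 2: 11 + 10 + 8 = 29
  cabin 3: 10 + 8 + 5 + 5 = 28
  cabin 4: 3 + 3 + 3 = 9
This matches the lower bound, so 4 is optimal.

4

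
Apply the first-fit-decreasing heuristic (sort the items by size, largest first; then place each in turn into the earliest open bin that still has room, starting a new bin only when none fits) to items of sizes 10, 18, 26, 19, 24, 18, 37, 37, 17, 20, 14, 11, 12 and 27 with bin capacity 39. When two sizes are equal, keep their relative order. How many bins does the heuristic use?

Sorted descending: 37, 37, 27, 26, 24, 20, 19, 18, 18, 17, 14, 12, 11, 10.
  37 → bin 1 (new)  [load 37/39]
  37 → bin 2 (new)  [load 37/39]
  27 → bin 3 (new)  [load 27/39]
  26 → bin 4 (new)  [load 26/39]
  24 → bin 5 (new)  [load 24/39]
  20 → bin 6 (new)  [load 20/39]
  19 → bin 6  [load 39/39]
  18 → bin 7 (new)  [load 18/39]
  18 → bin 7  [load 36/39]
  17 → bin 8 (new)  [load 17/39]
  14 → bin 5  [load 38/39]
  12 → bin 3  [load 39/39]
  11 → bin 4  [load 37/39]
  10 → bin 8  [load 27/39]
8 bins opened.

8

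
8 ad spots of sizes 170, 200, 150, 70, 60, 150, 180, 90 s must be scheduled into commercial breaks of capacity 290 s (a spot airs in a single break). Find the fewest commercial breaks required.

Total = 200 + 180 + 170 + 150 + 150 + 90 + 70 + 60 = 1070 s.
Lower bound: ⌈1070/290⌉ = 4 commercial breaks.
Also, 5 ad spots each exceed 145 s, and no two of those can share a break, so at least 5 commercial breaks are needed.
A packing using 5 commercial breaks:
  break 1: 200 + 90 = 290
  break 2: 180 + 70 = 250
  break 3: 170 + 60 = 230
  break 4: 150 = 150
  break 5: 150 = 150
This matches the lower bound, so 5 is optimal.

5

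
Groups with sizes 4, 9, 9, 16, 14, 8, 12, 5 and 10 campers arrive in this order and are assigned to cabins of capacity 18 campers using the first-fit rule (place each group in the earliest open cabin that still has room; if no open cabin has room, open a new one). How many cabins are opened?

  4 → cabin 1 (new)  [load 4/18]
  9 → cabin 1  [load 13/18]
  9 → cabin 2 (new)  [load 9/18]
  16 → cabin 3 (new)  [load 16/18]
  14 → cabin 4 (new)  [load 14/18]
  8 → cabin 2  [load 17/18]
  12 → cabin 5 (new)  [load 12/18]
  5 → cabin 1  [load 18/18]
  10 → cabin 6 (new)  [load 10/18]
6 cabins opened.

6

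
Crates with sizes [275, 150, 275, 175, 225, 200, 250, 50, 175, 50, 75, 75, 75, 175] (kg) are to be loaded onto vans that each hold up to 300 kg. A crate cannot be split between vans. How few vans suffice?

9

Total = 275 + 275 + 250 + 225 + 200 + 175 + 175 + 175 + 150 + 75 + 75 + 75 + 50 + 50 = 2225 kg.
Lower bound: ⌈2225/300⌉ = 8 vans.
A packing using 9 vans:
  van 1: 275 = 275
  van 2: 275 = 275
  van 3: 250 + 50 = 300
  van 4: 225 + 75 = 300
  van 5: 200 + 75 = 275
  van 6: 175 + 75 + 50 = 300
  van 7: 175 = 175
  van 8: 175 = 175
  van 9: 150 = 150
No arrangement into 8 vans stays within capacity, so 9 is optimal.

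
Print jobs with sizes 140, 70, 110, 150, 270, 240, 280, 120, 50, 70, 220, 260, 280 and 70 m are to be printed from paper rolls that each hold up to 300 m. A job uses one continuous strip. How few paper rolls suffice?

9

Total = 280 + 280 + 270 + 260 + 240 + 220 + 150 + 140 + 120 + 110 + 70 + 70 + 70 + 50 = 2330 m.
Lower bound: ⌈2330/300⌉ = 8 paper rolls.
A packing using 9 paper rolls:
  roll 1: 280 = 280
  roll 2: 280 = 280
  roll 3: 270 = 270
  roll 4: 260 = 260
  roll 5: 240 + 50 = 290
  roll 6: 220 + 70 = 290
  roll 7: 150 + 140 = 290
  roll 8: 120 + 110 + 70 = 300
  roll 9: 70 = 70
No arrangement into 8 paper rolls stays within capacity, so 9 is optimal.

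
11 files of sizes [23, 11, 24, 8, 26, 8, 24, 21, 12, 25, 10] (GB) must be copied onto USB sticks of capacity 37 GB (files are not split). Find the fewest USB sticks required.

Total = 26 + 25 + 24 + 24 + 23 + 21 + 12 + 11 + 10 + 8 + 8 = 192 GB.
Lower bound: ⌈192/37⌉ = 6 USB sticks.
A packing using 6 USB sticks:
  USB stick 1: 26 + 11 = 37
  USB stick 2: 25 + 12 = 37
  USB stick 3: 24 + 10 = 34
  USB stick 4: 24 + 8 = 32
  USB stick 5: 23 + 8 = 31
  USB stick 6: 21 = 21
This matches the lower bound, so 6 is optimal.

6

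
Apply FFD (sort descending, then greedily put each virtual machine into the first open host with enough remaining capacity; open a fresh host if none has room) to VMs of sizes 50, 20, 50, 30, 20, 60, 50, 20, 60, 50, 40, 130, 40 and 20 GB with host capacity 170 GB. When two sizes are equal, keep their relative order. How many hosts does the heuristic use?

Sorted descending: 130, 60, 60, 50, 50, 50, 50, 40, 40, 30, 20, 20, 20, 20.
  130 → host 1 (new)  [load 130/170]
  60 → host 2 (new)  [load 60/170]
  60 → host 2  [load 120/170]
  50 → host 2  [load 170/170]
  50 → host 3 (new)  [load 50/170]
  50 → host 3  [load 100/170]
  50 → host 3  [load 150/170]
  40 → host 1  [load 170/170]
  40 → host 4 (new)  [load 40/170]
  30 → host 4  [load 70/170]
  20 → host 3  [load 170/170]
  20 → host 4  [load 90/170]
  20 → host 4  [load 110/170]
  20 → host 4  [load 130/170]
4 hosts opened.

4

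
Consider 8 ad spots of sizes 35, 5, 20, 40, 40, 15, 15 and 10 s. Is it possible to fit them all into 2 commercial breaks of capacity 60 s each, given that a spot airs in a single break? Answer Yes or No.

No

Total = 180 s; ⌈180/60⌉ = 3.
At least 3 commercial breaks are required, but only 2 are allowed.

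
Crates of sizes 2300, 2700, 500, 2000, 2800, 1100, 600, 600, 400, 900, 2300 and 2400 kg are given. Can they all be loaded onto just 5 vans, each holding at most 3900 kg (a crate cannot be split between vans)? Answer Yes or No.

Total = 18600 kg; ⌈18600/3900⌉ = 5.
6 crates each exceed half the capacity and cannot share a van, forcing at least 6 vans.
At least 6 vans are required, but only 5 are allowed.

No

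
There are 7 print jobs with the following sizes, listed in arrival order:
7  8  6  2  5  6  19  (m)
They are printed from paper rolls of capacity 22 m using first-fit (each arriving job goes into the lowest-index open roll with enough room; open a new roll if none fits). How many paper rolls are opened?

  7 → roll 1 (new)  [load 7/22]
  8 → roll 1  [load 15/22]
  6 → roll 1  [load 21/22]
  2 → roll 2 (new)  [load 2/22]
  5 → roll 2  [load 7/22]
  6 → roll 2  [load 13/22]
  19 → roll 3 (new)  [load 19/22]
3 paper rolls opened.

3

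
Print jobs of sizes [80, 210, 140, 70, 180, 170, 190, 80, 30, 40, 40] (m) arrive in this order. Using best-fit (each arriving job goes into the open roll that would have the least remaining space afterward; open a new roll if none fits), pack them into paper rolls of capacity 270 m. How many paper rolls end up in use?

5

  80 → roll 1 (new)  [load 80/270]
  210 → roll 2 (new)  [load 210/270]
  140 → roll 1  [load 220/270]
  70 → roll 3 (new)  [load 70/270]
  180 → roll 3  [load 250/270]
  170 → roll 4 (new)  [load 170/270]
  190 → roll 5 (new)  [load 190/270]
  80 → roll 5  [load 270/270]
  30 → roll 1  [load 250/270]
  40 → roll 2  [load 250/270]
  40 → roll 4  [load 210/270]
5 paper rolls opened.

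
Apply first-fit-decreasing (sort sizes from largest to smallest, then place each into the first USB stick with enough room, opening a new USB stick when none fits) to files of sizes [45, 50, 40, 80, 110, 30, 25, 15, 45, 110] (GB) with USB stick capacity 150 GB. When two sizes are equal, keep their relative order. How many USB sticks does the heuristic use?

4

Sorted descending: 110, 110, 80, 50, 45, 45, 40, 30, 25, 15.
  110 → USB stick 1 (new)  [load 110/150]
  110 → USB stick 2 (new)  [load 110/150]
  80 → USB stick 3 (new)  [load 80/150]
  50 → USB stick 3  [load 130/150]
  45 → USB stick 4 (new)  [load 45/150]
  45 → USB stick 4  [load 90/150]
  40 → USB stick 1  [load 150/150]
  30 → USB stick 2  [load 140/150]
  25 → USB stick 4  [load 115/150]
  15 → USB stick 3  [load 145/150]
4 USB sticks opened.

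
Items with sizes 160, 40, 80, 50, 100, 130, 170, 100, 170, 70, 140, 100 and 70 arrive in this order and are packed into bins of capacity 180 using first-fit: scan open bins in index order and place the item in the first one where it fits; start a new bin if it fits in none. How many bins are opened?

  160 → bin 1 (new)  [load 160/180]
  40 → bin 2 (new)  [load 40/180]
  80 → bin 2  [load 120/180]
  50 → bin 2  [load 170/180]
  100 → bin 3 (new)  [load 100/180]
  130 → bin 4 (new)  [load 130/180]
  170 → bin 5 (new)  [load 170/180]
  100 → bin 6 (new)  [load 100/180]
  170 → bin 7 (new)  [load 170/180]
  70 → bin 3  [load 170/180]
  140 → bin 8 (new)  [load 140/180]
  100 → bin 9 (new)  [load 100/180]
  70 → bin 6  [load 170/180]
9 bins opened.

9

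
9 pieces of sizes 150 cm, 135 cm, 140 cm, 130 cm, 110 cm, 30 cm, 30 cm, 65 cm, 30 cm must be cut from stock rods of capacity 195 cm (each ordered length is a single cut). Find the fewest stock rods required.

Total = 150 + 140 + 135 + 130 + 110 + 65 + 30 + 30 + 30 = 820 cm.
Lower bound: ⌈820/195⌉ = 5 stock rods.
A packing using 5 stock rods:
  stock rod 1: 150 + 30 = 180
  stock rod 2: 140 + 30 = 170
  stock rod 3: 135 + 30 = 165
  stock rod 4: 130 + 65 = 195
  stock rod 5: 110 = 110
This matches the lower bound, so 5 is optimal.

5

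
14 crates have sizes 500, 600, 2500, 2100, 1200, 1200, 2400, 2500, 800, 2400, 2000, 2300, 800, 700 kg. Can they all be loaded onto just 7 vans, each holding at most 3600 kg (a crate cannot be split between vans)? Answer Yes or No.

A valid assignment using 7 vans:
  van 1: 2500 + 800 = 3300
  van 2: 2500 + 800 = 3300
  van 3: 2400 + 1200 = 3600
  van 4: 2400 + 1200 = 3600
  van 5: 2300 + 700 + 600 = 3600
  van 6: 2100 + 500 = 2600
  van 7: 2000 = 2000
Every load is within 3600 kg, so 7 vans suffice.

Yes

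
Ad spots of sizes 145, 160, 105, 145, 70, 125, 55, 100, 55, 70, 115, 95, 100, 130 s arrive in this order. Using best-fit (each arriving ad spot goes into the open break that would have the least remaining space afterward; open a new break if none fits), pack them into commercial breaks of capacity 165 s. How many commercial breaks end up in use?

11

  145 → break 1 (new)  [load 145/165]
  160 → break 2 (new)  [load 160/165]
  105 → break 3 (new)  [load 105/165]
  145 → break 4 (new)  [load 145/165]
  70 → break 5 (new)  [load 70/165]
  125 → break 6 (new)  [load 125/165]
  55 → break 3  [load 160/165]
  100 → break 7 (new)  [load 100/165]
  55 → break 7  [load 155/165]
  70 → break 5  [load 140/165]
  115 → break 8 (new)  [load 115/165]
  95 → break 9 (new)  [load 95/165]
  100 → break 10 (new)  [load 100/165]
  130 → break 11 (new)  [load 130/165]
11 commercial breaks opened.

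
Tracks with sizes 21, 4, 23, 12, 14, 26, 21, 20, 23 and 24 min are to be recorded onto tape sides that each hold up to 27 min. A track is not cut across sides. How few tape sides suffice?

Total = 26 + 24 + 23 + 23 + 21 + 21 + 20 + 14 + 12 + 4 = 188 min.
Lower bound: ⌈188/27⌉ = 7 tape sides.
Also, 8 tracks each exceed 27/2 min, and no two of those can share a side, so at least 8 tape sides are needed.
A packing using 8 tape sides:
  side 1: 26 = 26
  side 2: 24 = 24
  side 3: 23 + 4 = 27
  side 4: 23 = 23
  side 5: 21 = 21
  side 6: 21 = 21
  side 7: 20 = 20
  side 8: 14 + 12 = 26
This matches the lower bound, so 8 is optimal.

8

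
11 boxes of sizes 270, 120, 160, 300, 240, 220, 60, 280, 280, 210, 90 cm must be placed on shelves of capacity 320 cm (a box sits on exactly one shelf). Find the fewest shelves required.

Total = 300 + 280 + 280 + 270 + 240 + 220 + 210 + 160 + 120 + 90 + 60 = 2230 cm.
Lower bound: ⌈2230/320⌉ = 7 shelves.
A packing using 8 shelves:
  shelf 1: 300 = 300
  shelf 2: 280 = 280
  shelf 3: 280 = 280
  shelf 4: 270 = 270
  shelf 5: 240 + 60 = 300
  shelf 6: 220 + 90 = 310
  shelf 7: 210 = 210
  shelf 8: 160 + 120 = 280
No arrangement into 7 shelves stays within capacity, so 8 is optimal.

8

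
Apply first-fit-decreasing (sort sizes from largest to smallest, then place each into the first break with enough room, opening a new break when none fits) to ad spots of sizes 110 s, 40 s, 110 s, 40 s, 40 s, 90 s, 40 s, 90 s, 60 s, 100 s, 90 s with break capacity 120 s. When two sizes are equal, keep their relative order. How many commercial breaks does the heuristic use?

8

Sorted descending: 110, 110, 100, 90, 90, 90, 60, 40, 40, 40, 40.
  110 → break 1 (new)  [load 110/120]
  110 → break 2 (new)  [load 110/120]
  100 → break 3 (new)  [load 100/120]
  90 → break 4 (new)  [load 90/120]
  90 → break 5 (new)  [load 90/120]
  90 → break 6 (new)  [load 90/120]
  60 → break 7 (new)  [load 60/120]
  40 → break 7  [load 100/120]
  40 → break 8 (new)  [load 40/120]
  40 → break 8  [load 80/120]
  40 → break 8  [load 120/120]
8 commercial breaks opened.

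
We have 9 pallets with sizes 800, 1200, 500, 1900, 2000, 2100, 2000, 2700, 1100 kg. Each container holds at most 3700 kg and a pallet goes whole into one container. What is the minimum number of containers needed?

Total = 2700 + 2100 + 2000 + 2000 + 1900 + 1200 + 1100 + 800 + 500 = 14300 kg.
Lower bound: ⌈14300/3700⌉ = 4 containers.
Also, 5 pallets each exceed 1850 kg, and no two of those can share a container, so at least 5 containers are needed.
A packing using 5 containers:
  container 1: 2700 + 800 = 3500
  container 2: 2100 + 1200 = 3300
  container 3: 2000 + 1100 + 500 = 3600
  container 4: 2000 = 2000
  container 5: 1900 = 1900
This matches the lower bound, so 5 is optimal.

5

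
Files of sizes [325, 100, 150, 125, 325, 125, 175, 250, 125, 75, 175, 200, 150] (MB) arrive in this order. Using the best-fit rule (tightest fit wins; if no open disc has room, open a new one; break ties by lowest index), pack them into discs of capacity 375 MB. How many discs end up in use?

  325 → disc 1 (new)  [load 325/375]
  100 → disc 2 (new)  [load 100/375]
  150 → disc 2  [load 250/375]
  125 → disc 2  [load 375/375]
  325 → disc 3 (new)  [load 325/375]
  125 → disc 4 (new)  [load 125/375]
  175 → disc 4  [load 300/375]
  250 → disc 5 (new)  [load 250/375]
  125 → disc 5  [load 375/375]
  75 → disc 4  [load 375/375]
  175 → disc 6 (new)  [load 175/375]
  200 → disc 6  [load 375/375]
  150 → disc 7 (new)  [load 150/375]
7 discs opened.

7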